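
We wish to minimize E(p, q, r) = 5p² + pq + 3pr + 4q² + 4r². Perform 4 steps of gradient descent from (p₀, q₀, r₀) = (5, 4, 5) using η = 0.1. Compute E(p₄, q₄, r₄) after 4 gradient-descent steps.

0.01525152

∇E = (10p + q + 3r, p + 8q, 3p + 8r)
Step 1: at (5, 4, 5), ∇E = (69, 37, 55) → (5, 4, 5) − 0.1·(69, 37, 55) = (-1.9, 0.3, -0.5)
Step 2: at (-1.9, 0.3, -0.5), ∇E = (-20.2, 0.5, -9.7) → (-1.9, 0.3, -0.5) − 0.1·(-20.2, 0.5, -9.7) = (0.12, 0.25, 0.47)
Step 3: at (0.12, 0.25, 0.47), ∇E = (2.86, 2.12, 4.12) → (0.12, 0.25, 0.47) − 0.1·(2.86, 2.12, 4.12) = (-0.166, 0.038, 0.058)
Step 4: at (-0.166, 0.038, 0.058), ∇E = (-1.448, 0.138, -0.034) → (-0.166, 0.038, 0.058) − 0.1·(-1.448, 0.138, -0.034) = (-0.0212, 0.0242, 0.0614)
E(-0.0212, 0.0242, 0.0614) = 0.01525152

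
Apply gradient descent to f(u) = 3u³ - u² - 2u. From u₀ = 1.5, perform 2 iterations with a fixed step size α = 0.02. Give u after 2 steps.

1.0257555

f′(u) = 9u² - 2u - 2
u₁ = 1.5 − 0.02·15.25 = 1.195
u₂ = 1.195 − 0.02·8.462225 = 1.0257555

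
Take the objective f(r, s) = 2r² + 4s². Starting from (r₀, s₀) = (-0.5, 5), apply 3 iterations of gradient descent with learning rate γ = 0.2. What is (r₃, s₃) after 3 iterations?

∇f = (4r, 8s)
Step 1: at (-0.5, 5), ∇f = (-2, 40) → (-0.5, 5) − 0.2·(-2, 40) = (-0.1, -3)
Step 2: at (-0.1, -3), ∇f = (-0.4, -24) → (-0.1, -3) − 0.2·(-0.4, -24) = (-0.02, 1.8)
Step 3: at (-0.02, 1.8), ∇f = (-0.08, 14.4) → (-0.02, 1.8) − 0.2·(-0.08, 14.4) = (-0.004, -1.08)

(-0.004, -1.08)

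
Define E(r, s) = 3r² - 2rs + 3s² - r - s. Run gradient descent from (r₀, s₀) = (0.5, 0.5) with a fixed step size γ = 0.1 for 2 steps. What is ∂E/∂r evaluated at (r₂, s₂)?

∇E = (6r - 2s - 1, -2r + 6s - 1)
(r₁, s₁) = (0.5, 0.5) − 0.1·(1, 1) = (0.4, 0.4)
(r₂, s₂) = (0.4, 0.4) − 0.1·(0.6, 0.6) = (0.34, 0.34)
∂E/∂r at (0.34, 0.34) = 0.36

0.36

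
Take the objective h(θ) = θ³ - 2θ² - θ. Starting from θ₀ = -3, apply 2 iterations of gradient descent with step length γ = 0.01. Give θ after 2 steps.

-3.847932

h′(θ) = 3θ² - 4θ - 1
θ₁ = -3 − 0.01·38 = -3.38
θ₂ = -3.38 − 0.01·46.7932 = -3.847932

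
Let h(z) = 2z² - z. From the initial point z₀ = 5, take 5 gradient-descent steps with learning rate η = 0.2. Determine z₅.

0.25152

h′(z) = 4z - 1
Step 1: h′(5) = 19; z₁ = 5 − 0.2·19 = 1.2
Step 2: h′(1.2) = 3.8; z₂ = 1.2 − 0.2·3.8 = 0.44
Step 3: h′(0.44) = 0.76; z₃ = 0.44 − 0.2·0.76 = 0.288
Step 4: h′(0.288) = 0.152; z₄ = 0.288 − 0.2·0.152 = 0.2576
Step 5: h′(0.2576) = 0.0304; z₅ = 0.2576 − 0.2·0.0304 = 0.25152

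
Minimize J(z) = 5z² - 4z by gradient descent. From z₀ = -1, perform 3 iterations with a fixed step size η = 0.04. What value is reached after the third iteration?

J′(z) = 10z - 4
z₁ = -1 − 0.04·(-14) = -0.44
z₂ = -0.44 − 0.04·(-8.4) = -0.104
z₃ = -0.104 − 0.04·(-5.04) = 0.0976

0.0976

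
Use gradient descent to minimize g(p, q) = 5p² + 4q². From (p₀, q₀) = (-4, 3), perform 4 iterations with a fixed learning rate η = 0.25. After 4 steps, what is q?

3

∇g = (10p, 8q)
(p₁, q₁) = (-4, 3) − 0.25·(-40, 24) = (6, -3)
(p₂, q₂) = (6, -3) − 0.25·(60, -24) = (-9, 3)
(p₃, q₃) = (-9, 3) − 0.25·(-90, 24) = (13.5, -3)
(p₄, q₄) = (13.5, -3) − 0.25·(135, -24) = (-20.25, 3)
q = 3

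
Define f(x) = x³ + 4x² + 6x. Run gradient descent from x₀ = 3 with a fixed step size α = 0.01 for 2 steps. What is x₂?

1.998453

f′(x) = 3x² + 8x + 6
Step 1: f′(3) = 57; x₁ = 3 − 0.01·57 = 2.43
Step 2: f′(2.43) = 43.1547; x₂ = 2.43 − 0.01·43.1547 = 1.998453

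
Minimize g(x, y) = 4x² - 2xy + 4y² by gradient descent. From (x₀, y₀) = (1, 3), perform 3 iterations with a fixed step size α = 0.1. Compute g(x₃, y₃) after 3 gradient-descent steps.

∇g = (8x - 2y, -2x + 8y)
(x₁, y₁) = (1, 3) − 0.1·(2, 22) = (0.8, 0.8)
(x₂, y₂) = (0.8, 0.8) − 0.1·(4.8, 4.8) = (0.32, 0.32)
(x₃, y₃) = (0.32, 0.32) − 0.1·(1.92, 1.92) = (0.128, 0.128)
g(0.128, 0.128) = 0.098304

0.098304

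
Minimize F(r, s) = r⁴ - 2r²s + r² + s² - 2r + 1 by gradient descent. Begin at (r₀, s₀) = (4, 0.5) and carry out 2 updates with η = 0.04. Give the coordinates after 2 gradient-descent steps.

∇F = (4r³ - 4rs + 2r - 2, -2r² + 2s)
(r₁, s₁) = (4, 0.5) − 0.04·(254, -31) = (-6.16, 1.74)
(r₂, s₂) = (-6.16, 1.74) − 0.04·(-906.425984, -72.4112) = (30.09703936, 4.636448)

(30.09703936, 4.636448)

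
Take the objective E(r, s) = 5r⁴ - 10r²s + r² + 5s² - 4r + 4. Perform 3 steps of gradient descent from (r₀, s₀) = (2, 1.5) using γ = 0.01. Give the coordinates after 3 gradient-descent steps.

∇E = (20r³ - 20rs + 2r - 4, -10r² + 10s)
(r₁, s₁) = (2, 1.5) − 0.01·(100, -25) = (1, 1.75)
(r₂, s₂) = (1, 1.75) − 0.01·(-17, 7.5) = (1.17, 1.675)
(r₃, s₃) = (1.17, 1.675) − 0.01·(-8.82274, 3.061) = (1.2582274, 1.64439)

(1.2582274, 1.64439)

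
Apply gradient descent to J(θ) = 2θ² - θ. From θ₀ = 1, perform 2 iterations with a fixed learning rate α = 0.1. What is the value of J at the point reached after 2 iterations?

J′(θ) = 4θ - 1
Step 1: J′(1) = 3; θ₁ = 1 − 0.1·3 = 0.7
Step 2: J′(0.7) = 1.8; θ₂ = 0.7 − 0.1·1.8 = 0.52
J(0.52) = 0.0208

0.0208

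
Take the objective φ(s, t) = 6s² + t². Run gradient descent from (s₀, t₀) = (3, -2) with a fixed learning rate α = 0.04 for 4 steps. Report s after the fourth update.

0.21934848

∇φ = (12s, 2t)
Step 1: at (3, -2), ∇φ = (36, -4) → (3, -2) − 0.04·(36, -4) = (1.56, -1.84)
Step 2: at (1.56, -1.84), ∇φ = (18.72, -3.68) → (1.56, -1.84) − 0.04·(18.72, -3.68) = (0.8112, -1.6928)
Step 3: at (0.8112, -1.6928), ∇φ = (9.7344, -3.3856) → (0.8112, -1.6928) − 0.04·(9.7344, -3.3856) = (0.421824, -1.557376)
Step 4: at (0.421824, -1.557376), ∇φ = (5.061888, -3.114752) → (0.421824, -1.557376) − 0.04·(5.061888, -3.114752) = (0.21934848, -1.43278592)
s = 0.21934848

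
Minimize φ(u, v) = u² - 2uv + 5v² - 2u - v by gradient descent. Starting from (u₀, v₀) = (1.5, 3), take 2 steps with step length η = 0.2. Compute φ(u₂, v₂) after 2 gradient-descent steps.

∇φ = (2u - 2v - 2, -2u + 10v - 1)
Step 1: at (1.5, 3), ∇φ = (-5, 26) → (1.5, 3) − 0.2·(-5, 26) = (2.5, -2.2)
Step 2: at (2.5, -2.2), ∇φ = (7.4, -28) → (2.5, -2.2) − 0.2·(7.4, -28) = (1.02, 3.4)
φ(1.02, 3.4) = 46.4644

46.4644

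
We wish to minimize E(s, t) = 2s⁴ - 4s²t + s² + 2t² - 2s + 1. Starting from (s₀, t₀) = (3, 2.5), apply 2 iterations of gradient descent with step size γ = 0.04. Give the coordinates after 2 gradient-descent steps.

∇E = (8s³ - 8st + 2s - 2, -4s² + 4t)
Step 1: at (3, 2.5), ∇E = (160, -26) → (3, 2.5) − 0.04·(160, -26) = (-3.4, 3.54)
Step 2: at (-3.4, 3.54), ∇E = (-226.944, -32.08) → (-3.4, 3.54) − 0.04·(-226.944, -32.08) = (5.67776, 4.8232)

(5.67776, 4.8232)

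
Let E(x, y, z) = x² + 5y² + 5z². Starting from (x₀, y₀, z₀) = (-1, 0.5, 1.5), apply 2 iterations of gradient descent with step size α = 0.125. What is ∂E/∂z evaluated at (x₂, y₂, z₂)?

∇E = (2x, 10y, 10z)
(x₁, y₁, z₁) = (-1, 0.5, 1.5) − 0.125·(-2, 5, 15) = (-0.75, -0.125, -0.375)
(x₂, y₂, z₂) = (-0.75, -0.125, -0.375) − 0.125·(-1.5, -1.25, -3.75) = (-0.5625, 0.03125, 0.09375)
∂E/∂z at (-0.5625, 0.03125, 0.09375) = 0.9375

0.9375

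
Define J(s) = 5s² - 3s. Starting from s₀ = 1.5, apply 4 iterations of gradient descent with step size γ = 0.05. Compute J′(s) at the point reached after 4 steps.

0.75

J′(s) = 10s - 3
s₁ = 1.5 − 0.05·12 = 0.9
s₂ = 0.9 − 0.05·6 = 0.6
s₃ = 0.6 − 0.05·3 = 0.45
s₄ = 0.45 − 0.05·1.5 = 0.375
J′(s) at (0.375) = 0.75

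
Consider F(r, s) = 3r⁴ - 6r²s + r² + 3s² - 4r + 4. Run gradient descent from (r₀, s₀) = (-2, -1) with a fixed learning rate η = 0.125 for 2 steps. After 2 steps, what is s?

147.6875

∇F = (12r³ - 12rs + 2r - 4, -6r² + 6s)
Step 1: at (-2, -1), ∇F = (-128, -30) → (-2, -1) − 0.125·(-128, -30) = (14, 2.75)
Step 2: at (14, 2.75), ∇F = (32490, -1159.5) → (14, 2.75) − 0.125·(32490, -1159.5) = (-4047.25, 147.6875)
s = 147.6875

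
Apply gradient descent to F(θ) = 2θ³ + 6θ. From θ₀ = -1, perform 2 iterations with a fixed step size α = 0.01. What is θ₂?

-1.255264

F′(θ) = 6θ² + 6
Step 1: F′(-1) = 12; θ₁ = -1 − 0.01·12 = -1.12
Step 2: F′(-1.12) = 13.5264; θ₂ = -1.12 − 0.01·13.5264 = -1.255264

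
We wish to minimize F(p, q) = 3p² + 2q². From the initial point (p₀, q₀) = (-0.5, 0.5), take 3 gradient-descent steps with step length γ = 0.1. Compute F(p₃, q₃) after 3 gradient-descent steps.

∇F = (6p, 4q)
Step 1: at (-0.5, 0.5), ∇F = (-3, 2) → (-0.5, 0.5) − 0.1·(-3, 2) = (-0.2, 0.3)
Step 2: at (-0.2, 0.3), ∇F = (-1.2, 1.2) → (-0.2, 0.3) − 0.1·(-1.2, 1.2) = (-0.08, 0.18)
Step 3: at (-0.08, 0.18), ∇F = (-0.48, 0.72) → (-0.08, 0.18) − 0.1·(-0.48, 0.72) = (-0.032, 0.108)
F(-0.032, 0.108) = 0.0264

0.0264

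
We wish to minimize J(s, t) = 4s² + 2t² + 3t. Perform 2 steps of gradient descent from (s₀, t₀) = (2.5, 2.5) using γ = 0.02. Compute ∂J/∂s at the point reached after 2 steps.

14.112

∇J = (8s, 4t + 3)
(s₁, t₁) = (2.5, 2.5) − 0.02·(20, 13) = (2.1, 2.24)
(s₂, t₂) = (2.1, 2.24) − 0.02·(16.8, 11.96) = (1.764, 2.0008)
∂J/∂s at (1.764, 2.0008) = 14.112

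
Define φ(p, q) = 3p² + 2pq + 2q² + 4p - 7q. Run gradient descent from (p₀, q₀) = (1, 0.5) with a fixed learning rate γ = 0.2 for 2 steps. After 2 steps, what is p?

∇φ = (6p + 2q + 4, 2p + 4q - 7)
(p₁, q₁) = (1, 0.5) − 0.2·(11, -3) = (-1.2, 1.1)
(p₂, q₂) = (-1.2, 1.1) − 0.2·(-1, -5) = (-1, 2.1)
p = -1

-1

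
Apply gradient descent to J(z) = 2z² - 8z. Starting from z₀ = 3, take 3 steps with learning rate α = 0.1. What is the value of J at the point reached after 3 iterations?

J′(z) = 4z - 8
z₁ = 3 − 0.1·4 = 2.6
z₂ = 2.6 − 0.1·2.4 = 2.36
z₃ = 2.36 − 0.1·1.44 = 2.216
J(2.216) = -7.906688

-7.906688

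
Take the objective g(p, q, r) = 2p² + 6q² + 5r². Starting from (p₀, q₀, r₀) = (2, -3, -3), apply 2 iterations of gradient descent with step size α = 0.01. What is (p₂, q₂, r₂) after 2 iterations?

∇g = (4p, 12q, 10r)
Step 1: at (2, -3, -3), ∇g = (8, -36, -30) → (2, -3, -3) − 0.01·(8, -36, -30) = (1.92, -2.64, -2.7)
Step 2: at (1.92, -2.64, -2.7), ∇g = (7.68, -31.68, -27) → (1.92, -2.64, -2.7) − 0.01·(7.68, -31.68, -27) = (1.8432, -2.3232, -2.43)

(1.8432, -2.3232, -2.43)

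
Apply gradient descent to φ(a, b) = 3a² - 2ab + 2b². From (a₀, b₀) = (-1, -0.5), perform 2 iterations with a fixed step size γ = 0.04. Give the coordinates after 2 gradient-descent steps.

∇φ = (6a - 2b, -2a + 4b)
(a₁, b₁) = (-1, -0.5) − 0.04·(-5, 0) = (-0.8, -0.5)
(a₂, b₂) = (-0.8, -0.5) − 0.04·(-3.8, -0.4) = (-0.648, -0.484)

(-0.648, -0.484)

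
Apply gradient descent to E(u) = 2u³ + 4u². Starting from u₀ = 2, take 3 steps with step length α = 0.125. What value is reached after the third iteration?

-34.171875

E′(u) = 6u² + 8u
u₁ = 2 − 0.125·40 = -3
u₂ = -3 − 0.125·30 = -6.75
u₃ = -6.75 − 0.125·219.375 = -34.171875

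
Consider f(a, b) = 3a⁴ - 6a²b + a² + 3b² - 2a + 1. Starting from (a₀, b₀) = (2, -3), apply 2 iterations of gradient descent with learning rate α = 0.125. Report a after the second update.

∇f = (12a³ - 12ab + 2a - 2, -6a² + 6b)
(a₁, b₁) = (2, -3) − 0.125·(170, -42) = (-19.25, 2.25)
(a₂, b₂) = (-19.25, 2.25) − 0.125·(-85120.6875, -2209.875) = (10620.8359375, 278.484375)
a = 10620.8359375

10620.8359375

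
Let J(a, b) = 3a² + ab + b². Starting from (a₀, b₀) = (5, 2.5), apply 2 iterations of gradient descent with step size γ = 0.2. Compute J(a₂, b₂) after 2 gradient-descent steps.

0.6

∇J = (6a + b, a + 2b)
Step 1: at (5, 2.5), ∇J = (32.5, 10) → (5, 2.5) − 0.2·(32.5, 10) = (-1.5, 0.5)
Step 2: at (-1.5, 0.5), ∇J = (-8.5, -0.5) → (-1.5, 0.5) − 0.2·(-8.5, -0.5) = (0.2, 0.6)
J(0.2, 0.6) = 0.6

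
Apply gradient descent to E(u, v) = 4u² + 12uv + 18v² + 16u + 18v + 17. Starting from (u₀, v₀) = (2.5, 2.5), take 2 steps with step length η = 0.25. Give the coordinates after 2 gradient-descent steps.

(106, 293.5)

∇E = (8u + 12v + 16, 12u + 36v + 18)
Step 1: at (2.5, 2.5), ∇E = (66, 138) → (2.5, 2.5) − 0.25·(66, 138) = (-14, -32)
Step 2: at (-14, -32), ∇E = (-480, -1302) → (-14, -32) − 0.25·(-480, -1302) = (106, 293.5)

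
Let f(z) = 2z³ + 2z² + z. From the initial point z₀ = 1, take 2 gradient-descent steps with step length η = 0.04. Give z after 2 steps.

f′(z) = 6z² + 4z + 1
z₁ = 1 − 0.04·11 = 0.56
z₂ = 0.56 − 0.04·5.1216 = 0.355136

0.355136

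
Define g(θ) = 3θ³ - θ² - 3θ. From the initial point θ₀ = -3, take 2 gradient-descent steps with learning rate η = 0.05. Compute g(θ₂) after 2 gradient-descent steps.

-91097.075943576

g′(θ) = 9θ² - 2θ - 3
θ₁ = -3 − 0.05·84 = -7.2
θ₂ = -7.2 − 0.05·477.96 = -31.098
g(-31.098) = -91097.075943576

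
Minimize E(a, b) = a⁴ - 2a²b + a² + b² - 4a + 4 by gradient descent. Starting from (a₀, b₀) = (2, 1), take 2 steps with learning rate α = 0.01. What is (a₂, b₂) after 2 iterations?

(1.62135296, 1.100752)

∇E = (4a³ - 4ab + 2a - 4, -2a² + 2b)
Step 1: at (2, 1), ∇E = (24, -6) → (2, 1) − 0.01·(24, -6) = (1.76, 1.06)
Step 2: at (1.76, 1.06), ∇E = (13.864704, -4.0752) → (1.76, 1.06) − 0.01·(13.864704, -4.0752) = (1.62135296, 1.100752)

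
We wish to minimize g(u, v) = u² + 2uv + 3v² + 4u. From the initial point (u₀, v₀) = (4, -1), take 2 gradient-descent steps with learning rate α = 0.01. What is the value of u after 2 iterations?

3.8024

∇g = (2u + 2v + 4, 2u + 6v)
Step 1: at (4, -1), ∇g = (10, 2) → (4, -1) − 0.01·(10, 2) = (3.9, -1.02)
Step 2: at (3.9, -1.02), ∇g = (9.76, 1.68) → (3.9, -1.02) − 0.01·(9.76, 1.68) = (3.8024, -1.0368)
u = 3.8024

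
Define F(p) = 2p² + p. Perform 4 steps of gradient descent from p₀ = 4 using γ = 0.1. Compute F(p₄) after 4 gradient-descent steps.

0.48176128

F′(p) = 4p + 1
Step 1: F′(4) = 17; p₁ = 4 − 0.1·17 = 2.3
Step 2: F′(2.3) = 10.2; p₂ = 2.3 − 0.1·10.2 = 1.28
Step 3: F′(1.28) = 6.12; p₃ = 1.28 − 0.1·6.12 = 0.668
Step 4: F′(0.668) = 3.672; p₄ = 0.668 − 0.1·3.672 = 0.3008
F(0.3008) = 0.48176128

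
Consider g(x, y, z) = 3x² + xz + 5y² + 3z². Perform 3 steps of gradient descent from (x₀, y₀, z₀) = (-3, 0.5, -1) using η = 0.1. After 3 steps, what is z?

∇g = (6x + z, 10y, x + 6z)
(x₁, y₁, z₁) = (-3, 0.5, -1) − 0.1·(-19, 5, -9) = (-1.1, 0, -0.1)
(x₂, y₂, z₂) = (-1.1, 0, -0.1) − 0.1·(-6.7, 0, -1.7) = (-0.43, 0, 0.07)
(x₃, y₃, z₃) = (-0.43, 0, 0.07) − 0.1·(-2.51, 0, -0.01) = (-0.179, 0, 0.071)
z = 0.071

0.071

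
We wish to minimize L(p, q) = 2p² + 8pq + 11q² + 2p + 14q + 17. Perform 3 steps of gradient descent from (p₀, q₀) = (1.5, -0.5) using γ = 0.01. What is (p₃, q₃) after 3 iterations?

(1.41736, -0.850452)

∇L = (4p + 8q + 2, 8p + 22q + 14)
Step 1: at (1.5, -0.5), ∇L = (4, 15) → (1.5, -0.5) − 0.01·(4, 15) = (1.46, -0.65)
Step 2: at (1.46, -0.65), ∇L = (2.64, 11.38) → (1.46, -0.65) − 0.01·(2.64, 11.38) = (1.4336, -0.7638)
Step 3: at (1.4336, -0.7638), ∇L = (1.624, 8.6652) → (1.4336, -0.7638) − 0.01·(1.624, 8.6652) = (1.41736, -0.850452)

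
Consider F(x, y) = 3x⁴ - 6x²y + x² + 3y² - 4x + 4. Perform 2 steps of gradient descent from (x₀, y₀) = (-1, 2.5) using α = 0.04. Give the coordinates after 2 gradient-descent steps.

(-1.16579584, 2.152096)

∇F = (12x³ - 12xy + 2x - 4, -6x² + 6y)
Step 1: at (-1, 2.5), ∇F = (12, 9) → (-1, 2.5) − 0.04·(12, 9) = (-1.48, 2.14)
Step 2: at (-1.48, 2.14), ∇F = (-7.855104, -0.3024) → (-1.48, 2.14) − 0.04·(-7.855104, -0.3024) = (-1.16579584, 2.152096)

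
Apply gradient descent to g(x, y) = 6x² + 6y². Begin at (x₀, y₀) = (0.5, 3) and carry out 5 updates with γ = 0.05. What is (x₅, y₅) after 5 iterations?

∇g = (12x, 12y)
(x₁, y₁) = (0.5, 3) − 0.05·(6, 36) = (0.2, 1.2)
(x₂, y₂) = (0.2, 1.2) − 0.05·(2.4, 14.4) = (0.08, 0.48)
(x₃, y₃) = (0.08, 0.48) − 0.05·(0.96, 5.76) = (0.032, 0.192)
(x₄, y₄) = (0.032, 0.192) − 0.05·(0.384, 2.304) = (0.0128, 0.0768)
(x₅, y₅) = (0.0128, 0.0768) − 0.05·(0.1536, 0.9216) = (0.00512, 0.03072)

(0.00512, 0.03072)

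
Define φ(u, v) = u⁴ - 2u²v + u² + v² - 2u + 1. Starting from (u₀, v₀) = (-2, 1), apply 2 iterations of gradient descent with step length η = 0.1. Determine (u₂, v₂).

∇φ = (4u³ - 4uv + 2u - 2, -2u² + 2v)
(u₁, v₁) = (-2, 1) − 0.1·(-30, -6) = (1, 1.6)
(u₂, v₂) = (1, 1.6) − 0.1·(-2.4, 1.2) = (1.24, 1.48)

(1.24, 1.48)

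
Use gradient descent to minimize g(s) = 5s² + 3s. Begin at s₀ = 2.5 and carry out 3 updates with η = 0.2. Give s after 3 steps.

-3.1

g′(s) = 10s + 3
Step 1: g′(2.5) = 28; s₁ = 2.5 − 0.2·28 = -3.1
Step 2: g′(-3.1) = -28; s₂ = -3.1 − 0.2·(-28) = 2.5
Step 3: g′(2.5) = 28; s₃ = 2.5 − 0.2·28 = -3.1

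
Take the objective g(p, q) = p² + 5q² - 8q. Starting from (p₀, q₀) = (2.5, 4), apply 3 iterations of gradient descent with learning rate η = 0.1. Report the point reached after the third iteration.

(1.28, 0.8)

∇g = (2p, 10q - 8)
Step 1: at (2.5, 4), ∇g = (5, 32) → (2.5, 4) − 0.1·(5, 32) = (2, 0.8)
Step 2: at (2, 0.8), ∇g = (4, 0) → (2, 0.8) − 0.1·(4, 0) = (1.6, 0.8)
Step 3: at (1.6, 0.8), ∇g = (3.2, 0) → (1.6, 0.8) − 0.1·(3.2, 0) = (1.28, 0.8)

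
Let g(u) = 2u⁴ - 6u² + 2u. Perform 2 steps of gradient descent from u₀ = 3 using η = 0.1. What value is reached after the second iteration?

g′(u) = 8u³ - 12u + 2
u₁ = 3 − 0.1·182 = -15.2
u₂ = -15.2 − 0.1·(-27910.064) = 2775.8064

2775.8064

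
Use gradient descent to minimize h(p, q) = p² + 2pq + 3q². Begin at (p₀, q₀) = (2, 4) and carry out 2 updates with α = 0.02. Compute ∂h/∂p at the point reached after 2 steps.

∇h = (2p + 2q, 2p + 6q)
Step 1: at (2, 4), ∇h = (12, 28) → (2, 4) − 0.02·(12, 28) = (1.76, 3.44)
Step 2: at (1.76, 3.44), ∇h = (10.4, 24.16) → (1.76, 3.44) − 0.02·(10.4, 24.16) = (1.552, 2.9568)
∂h/∂p at (1.552, 2.9568) = 9.0176

9.0176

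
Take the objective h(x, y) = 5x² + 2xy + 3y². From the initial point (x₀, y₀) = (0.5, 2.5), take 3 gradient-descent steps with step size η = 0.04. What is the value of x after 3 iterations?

∇h = (10x + 2y, 2x + 6y)
(x₁, y₁) = (0.5, 2.5) − 0.04·(10, 16) = (0.1, 1.86)
(x₂, y₂) = (0.1, 1.86) − 0.04·(4.72, 11.36) = (-0.0888, 1.4056)
(x₃, y₃) = (-0.0888, 1.4056) − 0.04·(1.9232, 8.256) = (-0.165728, 1.07536)
x = -0.165728

-0.165728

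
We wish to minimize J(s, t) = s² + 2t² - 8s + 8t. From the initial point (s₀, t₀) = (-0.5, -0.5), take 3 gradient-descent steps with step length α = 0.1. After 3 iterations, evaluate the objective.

∇J = (2s - 8, 4t + 8)
Step 1: at (-0.5, -0.5), ∇J = (-9, 6) → (-0.5, -0.5) − 0.1·(-9, 6) = (0.4, -1.1)
Step 2: at (0.4, -1.1), ∇J = (-7.2, 3.6) → (0.4, -1.1) − 0.1·(-7.2, 3.6) = (1.12, -1.46)
Step 3: at (1.12, -1.46), ∇J = (-5.76, 2.16) → (1.12, -1.46) − 0.1·(-5.76, 2.16) = (1.696, -1.676)
J(1.696, -1.676) = -18.481632

-18.481632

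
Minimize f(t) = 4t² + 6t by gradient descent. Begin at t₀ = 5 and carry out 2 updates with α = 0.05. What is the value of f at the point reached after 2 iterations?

f′(t) = 8t + 6
Step 1: f′(5) = 46; t₁ = 5 − 0.05·46 = 2.7
Step 2: f′(2.7) = 27.6; t₂ = 2.7 − 0.05·27.6 = 1.32
f(1.32) = 14.8896

14.8896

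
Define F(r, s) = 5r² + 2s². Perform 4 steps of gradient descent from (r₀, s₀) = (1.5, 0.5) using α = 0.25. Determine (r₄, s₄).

∇F = (10r, 4s)
Step 1: at (1.5, 0.5), ∇F = (15, 2) → (1.5, 0.5) − 0.25·(15, 2) = (-2.25, 0)
Step 2: at (-2.25, 0), ∇F = (-22.5, 0) → (-2.25, 0) − 0.25·(-22.5, 0) = (3.375, 0)
Step 3: at (3.375, 0), ∇F = (33.75, 0) → (3.375, 0) − 0.25·(33.75, 0) = (-5.0625, 0)
Step 4: at (-5.0625, 0), ∇F = (-50.625, 0) → (-5.0625, 0) − 0.25·(-50.625, 0) = (7.59375, 0)

(7.59375, 0)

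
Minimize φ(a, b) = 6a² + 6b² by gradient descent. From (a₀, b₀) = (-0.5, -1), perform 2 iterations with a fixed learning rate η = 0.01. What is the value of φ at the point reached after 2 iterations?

4.4977152

∇φ = (12a, 12b)
(a₁, b₁) = (-0.5, -1) − 0.01·(-6, -12) = (-0.44, -0.88)
(a₂, b₂) = (-0.44, -0.88) − 0.01·(-5.28, -10.56) = (-0.3872, -0.7744)
φ(-0.3872, -0.7744) = 4.4977152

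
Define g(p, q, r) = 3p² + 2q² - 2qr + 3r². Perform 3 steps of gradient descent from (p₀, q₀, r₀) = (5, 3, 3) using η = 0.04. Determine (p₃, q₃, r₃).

(2.19488, 2.28768, 1.82496)

∇g = (6p, 4q - 2r, -2q + 6r)
(p₁, q₁, r₁) = (5, 3, 3) − 0.04·(30, 6, 12) = (3.8, 2.76, 2.52)
(p₂, q₂, r₂) = (3.8, 2.76, 2.52) − 0.04·(22.8, 6, 9.6) = (2.888, 2.52, 2.136)
(p₃, q₃, r₃) = (2.888, 2.52, 2.136) − 0.04·(17.328, 5.808, 7.776) = (2.19488, 2.28768, 1.82496)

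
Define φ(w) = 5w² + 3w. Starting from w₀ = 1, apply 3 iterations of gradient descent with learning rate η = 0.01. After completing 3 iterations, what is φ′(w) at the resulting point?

9.477

φ′(w) = 10w + 3
Step 1: φ′(1) = 13; w₁ = 1 − 0.01·13 = 0.87
Step 2: φ′(0.87) = 11.7; w₂ = 0.87 − 0.01·11.7 = 0.753
Step 3: φ′(0.753) = 10.53; w₃ = 0.753 − 0.01·10.53 = 0.6477
φ′(w) at (0.6477) = 9.477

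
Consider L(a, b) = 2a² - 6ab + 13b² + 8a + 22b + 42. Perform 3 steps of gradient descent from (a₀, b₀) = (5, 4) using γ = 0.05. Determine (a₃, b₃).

∇L = (4a - 6b + 8, -6a + 26b + 22)
Step 1: at (5, 4), ∇L = (4, 96) → (5, 4) − 0.05·(4, 96) = (4.8, -0.8)
Step 2: at (4.8, -0.8), ∇L = (32, -27.6) → (4.8, -0.8) − 0.05·(32, -27.6) = (3.2, 0.58)
Step 3: at (3.2, 0.58), ∇L = (17.32, 17.88) → (3.2, 0.58) − 0.05·(17.32, 17.88) = (2.334, -0.314)

(2.334, -0.314)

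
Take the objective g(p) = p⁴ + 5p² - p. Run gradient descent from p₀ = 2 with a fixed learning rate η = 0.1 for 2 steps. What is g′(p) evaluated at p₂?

7059.541947883776

g′(p) = 4p³ + 10p - 1
Step 1: g′(2) = 51; p₁ = 2 − 0.1·51 = -3.1
Step 2: g′(-3.1) = -151.164; p₂ = -3.1 − 0.1·(-151.164) = 12.0164
g′(p) at (12.0164) = 7059.541947883776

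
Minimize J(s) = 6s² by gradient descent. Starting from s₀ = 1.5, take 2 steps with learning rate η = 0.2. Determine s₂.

J′(s) = 12s
s₁ = 1.5 − 0.2·18 = -2.1
s₂ = -2.1 − 0.2·(-25.2) = 2.94

2.94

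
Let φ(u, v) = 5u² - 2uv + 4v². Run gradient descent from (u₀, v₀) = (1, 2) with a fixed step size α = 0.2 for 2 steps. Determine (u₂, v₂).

(-0.12, 0.4)

∇φ = (10u - 2v, -2u + 8v)
Step 1: at (1, 2), ∇φ = (6, 14) → (1, 2) − 0.2·(6, 14) = (-0.2, -0.8)
Step 2: at (-0.2, -0.8), ∇φ = (-0.4, -6) → (-0.2, -0.8) − 0.2·(-0.4, -6) = (-0.12, 0.4)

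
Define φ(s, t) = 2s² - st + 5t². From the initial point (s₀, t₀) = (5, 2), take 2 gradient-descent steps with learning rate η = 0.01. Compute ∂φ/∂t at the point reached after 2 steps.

∇φ = (4s - t, -s + 10t)
Step 1: at (5, 2), ∇φ = (18, 15) → (5, 2) − 0.01·(18, 15) = (4.82, 1.85)
Step 2: at (4.82, 1.85), ∇φ = (17.43, 13.68) → (4.82, 1.85) − 0.01·(17.43, 13.68) = (4.6457, 1.7132)
∂φ/∂t at (4.6457, 1.7132) = 12.4863

12.4863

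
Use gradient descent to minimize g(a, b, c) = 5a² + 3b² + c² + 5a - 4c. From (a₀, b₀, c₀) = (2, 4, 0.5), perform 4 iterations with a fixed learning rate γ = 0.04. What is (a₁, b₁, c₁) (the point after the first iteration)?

∇g = (10a + 5, 6b, 2c - 4)
Step 1: at (2, 4, 0.5), ∇g = (25, 24, -3) → (2, 4, 0.5) − 0.04·(25, 24, -3) = (1, 3.04, 0.62)

(1, 3.04, 0.62)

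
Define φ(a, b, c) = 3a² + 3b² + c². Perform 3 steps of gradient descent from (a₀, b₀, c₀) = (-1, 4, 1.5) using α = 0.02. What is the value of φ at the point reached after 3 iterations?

∇φ = (6a, 6b, 2c)
Step 1: at (-1, 4, 1.5), ∇φ = (-6, 24, 3) → (-1, 4, 1.5) − 0.02·(-6, 24, 3) = (-0.88, 3.52, 1.44)
Step 2: at (-0.88, 3.52, 1.44), ∇φ = (-5.28, 21.12, 2.88) → (-0.88, 3.52, 1.44) − 0.02·(-5.28, 21.12, 2.88) = (-0.7744, 3.0976, 1.3824)
Step 3: at (-0.7744, 3.0976, 1.3824), ∇φ = (-4.6464, 18.5856, 2.7648) → (-0.7744, 3.0976, 1.3824) − 0.02·(-4.6464, 18.5856, 2.7648) = (-0.681472, 2.725888, 1.327104)
φ(-0.681472, 2.725888, 1.327104) = 25.4458134528

25.4458134528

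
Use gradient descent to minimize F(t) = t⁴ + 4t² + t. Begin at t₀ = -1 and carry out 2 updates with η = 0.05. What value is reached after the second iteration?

F′(t) = 4t³ + 8t + 1
Step 1: F′(-1) = -11; t₁ = -1 − 0.05·(-11) = -0.45
Step 2: F′(-0.45) = -2.9645; t₂ = -0.45 − 0.05·(-2.9645) = -0.301775

-0.301775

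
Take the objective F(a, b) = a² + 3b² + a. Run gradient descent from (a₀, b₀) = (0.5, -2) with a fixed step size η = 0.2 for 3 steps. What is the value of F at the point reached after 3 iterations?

-0.202576

∇F = (2a + 1, 6b)
(a₁, b₁) = (0.5, -2) − 0.2·(2, -12) = (0.1, 0.4)
(a₂, b₂) = (0.1, 0.4) − 0.2·(1.2, 2.4) = (-0.14, -0.08)
(a₃, b₃) = (-0.14, -0.08) − 0.2·(0.72, -0.48) = (-0.284, 0.016)
F(-0.284, 0.016) = -0.202576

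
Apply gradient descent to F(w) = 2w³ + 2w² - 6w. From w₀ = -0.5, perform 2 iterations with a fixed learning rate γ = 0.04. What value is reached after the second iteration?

F′(w) = 6w² + 4w - 6
w₁ = -0.5 − 0.04·(-6.5) = -0.24
w₂ = -0.24 − 0.04·(-6.6144) = 0.024576

0.024576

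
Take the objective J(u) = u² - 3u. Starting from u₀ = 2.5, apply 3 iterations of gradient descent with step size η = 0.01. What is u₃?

J′(u) = 2u - 3
Step 1: J′(2.5) = 2; u₁ = 2.5 − 0.01·2 = 2.48
Step 2: J′(2.48) = 1.96; u₂ = 2.48 − 0.01·1.96 = 2.4604
Step 3: J′(2.4604) = 1.9208; u₃ = 2.4604 − 0.01·1.9208 = 2.441192

2.441192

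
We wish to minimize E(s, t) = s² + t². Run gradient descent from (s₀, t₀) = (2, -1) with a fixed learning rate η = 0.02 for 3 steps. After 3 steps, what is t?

-0.884736

∇E = (2s, 2t)
(s₁, t₁) = (2, -1) − 0.02·(4, -2) = (1.92, -0.96)
(s₂, t₂) = (1.92, -0.96) − 0.02·(3.84, -1.92) = (1.8432, -0.9216)
(s₃, t₃) = (1.8432, -0.9216) − 0.02·(3.6864, -1.8432) = (1.769472, -0.884736)
t = -0.884736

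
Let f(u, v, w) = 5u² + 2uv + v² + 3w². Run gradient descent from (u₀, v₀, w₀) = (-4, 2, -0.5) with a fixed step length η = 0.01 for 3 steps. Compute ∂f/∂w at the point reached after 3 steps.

-2.491752

∇f = (10u + 2v, 2u + 2v, 6w)
(u₁, v₁, w₁) = (-4, 2, -0.5) − 0.01·(-36, -4, -3) = (-3.64, 2.04, -0.47)
(u₂, v₂, w₂) = (-3.64, 2.04, -0.47) − 0.01·(-32.32, -3.2, -2.82) = (-3.3168, 2.072, -0.4418)
(u₃, v₃, w₃) = (-3.3168, 2.072, -0.4418) − 0.01·(-29.024, -2.4896, -2.6508) = (-3.02656, 2.096896, -0.415292)
∂f/∂w at (-3.02656, 2.096896, -0.415292) = -2.491752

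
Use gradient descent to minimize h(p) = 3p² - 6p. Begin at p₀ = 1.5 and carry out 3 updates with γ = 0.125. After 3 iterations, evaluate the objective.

h′(p) = 6p - 6
Step 1: h′(1.5) = 3; p₁ = 1.5 − 0.125·3 = 1.125
Step 2: h′(1.125) = 0.75; p₂ = 1.125 − 0.125·0.75 = 1.03125
Step 3: h′(1.03125) = 0.1875; p₃ = 1.03125 − 0.125·0.1875 = 1.0078125
h(1.0078125) = -2.99981689453125

-2.99981689453125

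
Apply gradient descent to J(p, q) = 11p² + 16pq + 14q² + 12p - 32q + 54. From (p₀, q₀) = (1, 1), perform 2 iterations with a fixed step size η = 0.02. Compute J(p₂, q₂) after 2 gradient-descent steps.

25.3481984

∇J = (22p + 16q + 12, 16p + 28q - 32)
Step 1: at (1, 1), ∇J = (50, 12) → (1, 1) − 0.02·(50, 12) = (0, 0.76)
Step 2: at (0, 0.76), ∇J = (24.16, -10.72) → (0, 0.76) − 0.02·(24.16, -10.72) = (-0.4832, 0.9744)
J(-0.4832, 0.9744) = 25.3481984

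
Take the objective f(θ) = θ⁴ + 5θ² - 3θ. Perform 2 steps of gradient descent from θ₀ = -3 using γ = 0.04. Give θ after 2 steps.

f′(θ) = 4θ³ + 10θ - 3
Step 1: f′(-3) = -141; θ₁ = -3 − 0.04·(-141) = 2.64
Step 2: f′(2.64) = 96.998976; θ₂ = 2.64 − 0.04·96.998976 = -1.23995904

-1.23995904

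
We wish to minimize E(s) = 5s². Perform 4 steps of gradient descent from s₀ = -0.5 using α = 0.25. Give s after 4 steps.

E′(s) = 10s
Step 1: E′(-0.5) = -5; s₁ = -0.5 − 0.25·(-5) = 0.75
Step 2: E′(0.75) = 7.5; s₂ = 0.75 − 0.25·7.5 = -1.125
Step 3: E′(-1.125) = -11.25; s₃ = -1.125 − 0.25·(-11.25) = 1.6875
Step 4: E′(1.6875) = 16.875; s₄ = 1.6875 − 0.25·16.875 = -2.53125

-2.53125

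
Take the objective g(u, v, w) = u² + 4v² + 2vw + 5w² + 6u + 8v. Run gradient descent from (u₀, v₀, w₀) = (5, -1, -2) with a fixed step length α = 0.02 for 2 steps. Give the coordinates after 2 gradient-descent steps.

(4.3728, -0.8704, -1.2112)

∇g = (2u + 6, 8v + 2w + 8, 2v + 10w)
Step 1: at (5, -1, -2), ∇g = (16, -4, -22) → (5, -1, -2) − 0.02·(16, -4, -22) = (4.68, -0.92, -1.56)
Step 2: at (4.68, -0.92, -1.56), ∇g = (15.36, -2.48, -17.44) → (4.68, -0.92, -1.56) − 0.02·(15.36, -2.48, -17.44) = (4.3728, -0.8704, -1.2112)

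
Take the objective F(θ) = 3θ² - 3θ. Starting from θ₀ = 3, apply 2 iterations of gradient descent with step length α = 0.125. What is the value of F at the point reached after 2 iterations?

F′(θ) = 6θ - 3
θ₁ = 3 − 0.125·15 = 1.125
θ₂ = 1.125 − 0.125·3.75 = 0.65625
F(0.65625) = -0.6767578125

-0.6767578125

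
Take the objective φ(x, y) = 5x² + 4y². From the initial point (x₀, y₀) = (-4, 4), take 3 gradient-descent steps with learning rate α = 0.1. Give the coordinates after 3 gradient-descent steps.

(0, 0.032)

∇φ = (10x, 8y)
(x₁, y₁) = (-4, 4) − 0.1·(-40, 32) = (0, 0.8)
(x₂, y₂) = (0, 0.8) − 0.1·(0, 6.4) = (0, 0.16)
(x₃, y₃) = (0, 0.16) − 0.1·(0, 1.28) = (0, 0.032)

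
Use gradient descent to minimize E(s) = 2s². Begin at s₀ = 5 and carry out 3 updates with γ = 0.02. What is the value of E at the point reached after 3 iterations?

E′(s) = 4s
Step 1: E′(5) = 20; s₁ = 5 − 0.02·20 = 4.6
Step 2: E′(4.6) = 18.4; s₂ = 4.6 − 0.02·18.4 = 4.232
Step 3: E′(4.232) = 16.928; s₃ = 4.232 − 0.02·16.928 = 3.89344
E(3.89344) = 30.3177500672

30.3177500672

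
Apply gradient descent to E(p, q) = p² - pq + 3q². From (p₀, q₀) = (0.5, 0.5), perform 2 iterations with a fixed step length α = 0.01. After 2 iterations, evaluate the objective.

∇E = (2p - q, -p + 6q)
Step 1: at (0.5, 0.5), ∇E = (0.5, 2.5) → (0.5, 0.5) − 0.01·(0.5, 2.5) = (0.495, 0.475)
Step 2: at (0.495, 0.475), ∇E = (0.515, 2.355) → (0.495, 0.475) − 0.01·(0.515, 2.355) = (0.48985, 0.45145)
E(0.48985, 0.45145) = 0.6302315475

0.6302315475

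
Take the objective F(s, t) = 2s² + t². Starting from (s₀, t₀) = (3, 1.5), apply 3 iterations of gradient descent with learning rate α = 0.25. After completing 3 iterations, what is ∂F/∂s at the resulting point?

0

∇F = (4s, 2t)
Step 1: at (3, 1.5), ∇F = (12, 3) → (3, 1.5) − 0.25·(12, 3) = (0, 0.75)
Step 2: at (0, 0.75), ∇F = (0, 1.5) → (0, 0.75) − 0.25·(0, 1.5) = (0, 0.375)
Step 3: at (0, 0.375), ∇F = (0, 0.75) → (0, 0.375) − 0.25·(0, 0.75) = (0, 0.1875)
∂F/∂s at (0, 0.1875) = 0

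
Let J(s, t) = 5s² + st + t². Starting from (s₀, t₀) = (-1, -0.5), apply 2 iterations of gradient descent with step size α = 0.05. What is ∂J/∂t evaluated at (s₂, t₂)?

-0.89

∇J = (10s + t, s + 2t)
(s₁, t₁) = (-1, -0.5) − 0.05·(-10.5, -2) = (-0.475, -0.4)
(s₂, t₂) = (-0.475, -0.4) − 0.05·(-5.15, -1.275) = (-0.2175, -0.33625)
∂J/∂t at (-0.2175, -0.33625) = -0.89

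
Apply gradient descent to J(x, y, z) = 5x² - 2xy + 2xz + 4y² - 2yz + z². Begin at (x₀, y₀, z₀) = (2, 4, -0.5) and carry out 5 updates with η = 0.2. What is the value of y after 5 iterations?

∇J = (10x - 2y + 2z, -2x + 8y - 2z, 2x - 2y + 2z)
(x₁, y₁, z₁) = (2, 4, -0.5) − 0.2·(11, 29, -5) = (-0.2, -1.8, 0.5)
(x₂, y₂, z₂) = (-0.2, -1.8, 0.5) − 0.2·(2.6, -15, 4.2) = (-0.72, 1.2, -0.34)
(x₃, y₃, z₃) = (-0.72, 1.2, -0.34) − 0.2·(-10.28, 11.72, -4.52) = (1.336, -1.144, 0.564)
(x₄, y₄, z₄) = (1.336, -1.144, 0.564) − 0.2·(16.776, -12.952, 6.088) = (-2.0192, 1.4464, -0.6536)
(x₅, y₅, z₅) = (-2.0192, 1.4464, -0.6536) − 0.2·(-24.392, 16.9168, -8.2384) = (2.8592, -1.93696, 0.99408)
y = -1.93696

-1.93696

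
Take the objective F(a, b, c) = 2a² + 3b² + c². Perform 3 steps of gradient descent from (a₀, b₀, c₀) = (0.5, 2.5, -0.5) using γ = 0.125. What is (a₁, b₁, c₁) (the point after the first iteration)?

∇F = (4a, 6b, 2c)
(a₁, b₁, c₁) = (0.5, 2.5, -0.5) − 0.125·(2, 15, -1) = (0.25, 0.625, -0.375)

(0.25, 0.625, -0.375)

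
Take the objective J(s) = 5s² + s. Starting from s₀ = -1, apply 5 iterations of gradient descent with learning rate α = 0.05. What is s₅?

J′(s) = 10s + 1
Step 1: J′(-1) = -9; s₁ = -1 − 0.05·(-9) = -0.55
Step 2: J′(-0.55) = -4.5; s₂ = -0.55 − 0.05·(-4.5) = -0.325
Step 3: J′(-0.325) = -2.25; s₃ = -0.325 − 0.05·(-2.25) = -0.2125
Step 4: J′(-0.2125) = -1.125; s₄ = -0.2125 − 0.05·(-1.125) = -0.15625
Step 5: J′(-0.15625) = -0.5625; s₅ = -0.15625 − 0.05·(-0.5625) = -0.128125

-0.128125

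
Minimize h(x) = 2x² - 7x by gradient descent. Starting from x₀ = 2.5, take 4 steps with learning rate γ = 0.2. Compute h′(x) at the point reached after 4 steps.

0.0048

h′(x) = 4x - 7
Step 1: h′(2.5) = 3; x₁ = 2.5 − 0.2·3 = 1.9
Step 2: h′(1.9) = 0.6; x₂ = 1.9 − 0.2·0.6 = 1.78
Step 3: h′(1.78) = 0.12; x₃ = 1.78 − 0.2·0.12 = 1.756
Step 4: h′(1.756) = 0.024; x₄ = 1.756 − 0.2·0.024 = 1.7512
h′(x) at (1.7512) = 0.0048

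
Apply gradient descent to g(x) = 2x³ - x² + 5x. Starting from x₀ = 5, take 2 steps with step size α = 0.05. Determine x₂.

-4.24375

g′(x) = 6x² - 2x + 5
x₁ = 5 − 0.05·145 = -2.25
x₂ = -2.25 − 0.05·39.875 = -4.24375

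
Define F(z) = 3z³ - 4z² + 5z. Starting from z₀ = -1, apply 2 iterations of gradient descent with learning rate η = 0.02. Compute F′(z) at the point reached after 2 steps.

F′(z) = 9z² - 8z + 5
z₁ = -1 − 0.02·22 = -1.44
z₂ = -1.44 − 0.02·35.1824 = -2.143648
F′(z) at (-2.143648) = 63.506224731136

63.506224731136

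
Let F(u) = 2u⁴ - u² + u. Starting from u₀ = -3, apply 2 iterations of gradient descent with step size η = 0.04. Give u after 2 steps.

-43.52820992

F′(u) = 8u³ - 2u + 1
Step 1: F′(-3) = -209; u₁ = -3 − 0.04·(-209) = 5.36
Step 2: F′(5.36) = 1222.205248; u₂ = 5.36 − 0.04·1222.205248 = -43.52820992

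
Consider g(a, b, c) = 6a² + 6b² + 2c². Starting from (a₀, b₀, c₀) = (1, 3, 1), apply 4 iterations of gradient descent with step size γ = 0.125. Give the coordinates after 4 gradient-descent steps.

(0.0625, 0.1875, 0.0625)

∇g = (12a, 12b, 4c)
(a₁, b₁, c₁) = (1, 3, 1) − 0.125·(12, 36, 4) = (-0.5, -1.5, 0.5)
(a₂, b₂, c₂) = (-0.5, -1.5, 0.5) − 0.125·(-6, -18, 2) = (0.25, 0.75, 0.25)
(a₃, b₃, c₃) = (0.25, 0.75, 0.25) − 0.125·(3, 9, 1) = (-0.125, -0.375, 0.125)
(a₄, b₄, c₄) = (-0.125, -0.375, 0.125) − 0.125·(-1.5, -4.5, 0.5) = (0.0625, 0.1875, 0.0625)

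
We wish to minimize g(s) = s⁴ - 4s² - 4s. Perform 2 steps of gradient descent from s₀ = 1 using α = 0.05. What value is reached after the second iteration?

g′(s) = 4s³ - 8s - 4
Step 1: g′(1) = -8; s₁ = 1 − 0.05·(-8) = 1.4
Step 2: g′(1.4) = -4.224; s₂ = 1.4 − 0.05·(-4.224) = 1.6112

1.6112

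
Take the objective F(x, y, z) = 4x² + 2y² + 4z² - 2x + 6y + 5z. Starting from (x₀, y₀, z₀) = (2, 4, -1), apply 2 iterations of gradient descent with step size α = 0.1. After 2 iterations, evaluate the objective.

∇F = (8x - 2, 4y + 6, 8z + 5)
Step 1: at (2, 4, -1), ∇F = (14, 22, -3) → (2, 4, -1) − 0.1·(14, 22, -3) = (0.6, 1.8, -0.7)
Step 2: at (0.6, 1.8, -0.7), ∇F = (2.8, 13.2, -0.6) → (0.6, 1.8, -0.7) − 0.1·(2.8, 13.2, -0.6) = (0.32, 0.48, -0.64)
F(0.32, 0.48, -0.64) = 1.5488

1.5488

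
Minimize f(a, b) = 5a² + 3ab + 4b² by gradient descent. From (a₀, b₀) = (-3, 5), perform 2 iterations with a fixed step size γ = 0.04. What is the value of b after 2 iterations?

∇f = (10a + 3b, 3a + 8b)
(a₁, b₁) = (-3, 5) − 0.04·(-15, 31) = (-2.4, 3.76)
(a₂, b₂) = (-2.4, 3.76) − 0.04·(-12.72, 22.88) = (-1.8912, 2.8448)
b = 2.8448

2.8448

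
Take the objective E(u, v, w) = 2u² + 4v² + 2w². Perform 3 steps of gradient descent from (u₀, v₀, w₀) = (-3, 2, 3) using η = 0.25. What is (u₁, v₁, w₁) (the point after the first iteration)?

(0, -2, 0)

∇E = (4u, 8v, 4w)
(u₁, v₁, w₁) = (-3, 2, 3) − 0.25·(-12, 16, 12) = (0, -2, 0)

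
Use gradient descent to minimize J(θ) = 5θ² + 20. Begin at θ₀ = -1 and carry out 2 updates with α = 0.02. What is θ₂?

-0.64

J′(θ) = 10θ
θ₁ = -1 − 0.02·(-10) = -0.8
θ₂ = -0.8 − 0.02·(-8) = -0.64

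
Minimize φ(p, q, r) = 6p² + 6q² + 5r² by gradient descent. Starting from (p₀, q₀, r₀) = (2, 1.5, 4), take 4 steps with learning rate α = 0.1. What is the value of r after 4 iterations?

0

∇φ = (12p, 12q, 10r)
Step 1: at (2, 1.5, 4), ∇φ = (24, 18, 40) → (2, 1.5, 4) − 0.1·(24, 18, 40) = (-0.4, -0.3, 0)
Step 2: at (-0.4, -0.3, 0), ∇φ = (-4.8, -3.6, 0) → (-0.4, -0.3, 0) − 0.1·(-4.8, -3.6, 0) = (0.08, 0.06, 0)
Step 3: at (0.08, 0.06, 0), ∇φ = (0.96, 0.72, 0) → (0.08, 0.06, 0) − 0.1·(0.96, 0.72, 0) = (-0.016, -0.012, 0)
Step 4: at (-0.016, -0.012, 0), ∇φ = (-0.192, -0.144, 0) → (-0.016, -0.012, 0) − 0.1·(-0.192, -0.144, 0) = (0.0032, 0.0024, 0)
r = 0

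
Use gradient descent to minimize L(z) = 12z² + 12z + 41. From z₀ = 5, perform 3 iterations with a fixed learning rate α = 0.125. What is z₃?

-44.5

L′(z) = 24z + 12
Step 1: L′(5) = 132; z₁ = 5 − 0.125·132 = -11.5
Step 2: L′(-11.5) = -264; z₂ = -11.5 − 0.125·(-264) = 21.5
Step 3: L′(21.5) = 528; z₃ = 21.5 − 0.125·528 = -44.5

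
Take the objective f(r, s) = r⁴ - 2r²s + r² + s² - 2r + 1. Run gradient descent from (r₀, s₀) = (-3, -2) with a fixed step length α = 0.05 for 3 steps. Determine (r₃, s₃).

∇f = (4r³ - 4rs + 2r - 2, -2r² + 2s)
Step 1: at (-3, -2), ∇f = (-140, -22) → (-3, -2) − 0.05·(-140, -22) = (4, -0.9)
Step 2: at (4, -0.9), ∇f = (276.4, -33.8) → (4, -0.9) − 0.05·(276.4, -33.8) = (-9.82, 0.79)
Step 3: at (-9.82, 0.79), ∇f = (-3778.473472, -191.2848) → (-9.82, 0.79) − 0.05·(-3778.473472, -191.2848) = (179.1036736, 10.35424)

(179.1036736, 10.35424)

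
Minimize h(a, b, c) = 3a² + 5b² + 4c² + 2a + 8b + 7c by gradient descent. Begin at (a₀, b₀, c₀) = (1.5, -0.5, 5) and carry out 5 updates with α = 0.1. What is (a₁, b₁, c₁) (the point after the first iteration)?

(0.4, -0.8, 0.3)

∇h = (6a + 2, 10b + 8, 8c + 7)
Step 1: at (1.5, -0.5, 5), ∇h = (11, 3, 47) → (1.5, -0.5, 5) − 0.1·(11, 3, 47) = (0.4, -0.8, 0.3)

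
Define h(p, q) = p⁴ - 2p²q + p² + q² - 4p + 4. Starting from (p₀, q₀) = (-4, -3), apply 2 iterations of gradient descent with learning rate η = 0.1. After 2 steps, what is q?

152.992

∇h = (4p³ - 4pq + 2p - 4, -2p² + 2q)
(p₁, q₁) = (-4, -3) − 0.1·(-316, -38) = (27.6, 0.8)
(p₂, q₂) = (27.6, 0.8) − 0.1·(84061.184, -1521.92) = (-8378.5184, 152.992)
q = 152.992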